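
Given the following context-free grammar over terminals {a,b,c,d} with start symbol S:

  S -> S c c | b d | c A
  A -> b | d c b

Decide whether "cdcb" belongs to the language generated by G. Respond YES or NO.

Convert to CNF:
  S -> S X4 | T1 A | T2 T0
  A -> T0 X3 | b
  T0 -> d
  T1 -> c
  T2 -> b
  X3 -> T1 T2
  X4 -> T1 T1

CYK fill:
  cell(0,0) c: {T1}  orig:{}
  cell(1,1) d: {T0}  orig:{}
  cell(2,2) c: {T1}  orig:{}
  cell(3,3) b: {A,T2}  orig:{A}
  cell(0,1) cd: ∅
  cell(1,2) dc: ∅
  cell(2,3) cb: {S,X3}  orig:{S}
  cell(0,2) cdc: ∅
  cell(1,3) dcb: {A}
  cell(0,3) cdcb: {S}

S ∈ T[0,3] ⇒ YES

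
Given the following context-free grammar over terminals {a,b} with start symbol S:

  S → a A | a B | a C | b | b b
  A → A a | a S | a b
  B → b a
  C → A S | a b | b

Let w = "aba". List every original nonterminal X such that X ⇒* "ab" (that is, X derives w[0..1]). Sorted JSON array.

Convert to CNF:
  S -> T0 A | T0 B | T0 C | T1 T1 | b
  A -> A T0 | T0 S | T0 T1
  B -> T1 T0
  C -> A S | T0 T1 | b
  T0 -> a
  T1 -> b

Fill CYK table bottom-up — only the sub-triangle for w[0..1]:
  [0..0]={T0}  "a"  orig:{}
  [1..1]={C,S,T1}  "b"  orig:{C,S}
  [0..1]={A,C,S}  "ab"

Original NTs in T[0,1] deriving "ab": ["A", "C", "S"]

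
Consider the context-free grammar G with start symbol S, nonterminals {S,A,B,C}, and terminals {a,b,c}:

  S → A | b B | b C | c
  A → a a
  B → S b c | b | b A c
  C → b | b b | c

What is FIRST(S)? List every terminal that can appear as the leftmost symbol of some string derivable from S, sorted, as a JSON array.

FIRST sets, iterate to fixpoint:
pass 1:
  A via A→a a: +{a}
  B via B→b: +{b}
  C via C→b: +{b}
  C via C→c: +{c}
  S via S→A: +{a}
  S via S→b B: +{b}
  S via S→c: +{c}
  FIRST[S]={a,b,c}  FIRST[A]={a}  FIRST[B]={b}  FIRST[C]={b,c}
pass 2:
  B via B→S b c: +{a,c}
  FIRST[S]={a,b,c}  FIRST[A]={a}  FIRST[B]={a,b,c}  FIRST[C]={b,c}
pass 3: (no change)
  FIRST[S]={a,b,c}  FIRST[A]={a}  FIRST[B]={a,b,c}  FIRST[C]={b,c}

FIRST(S) = ["a", "b", "c"]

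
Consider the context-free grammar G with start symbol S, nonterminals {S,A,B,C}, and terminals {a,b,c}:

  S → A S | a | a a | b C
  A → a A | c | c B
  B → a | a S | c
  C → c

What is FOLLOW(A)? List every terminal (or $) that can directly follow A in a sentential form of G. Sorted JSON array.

FIRST sets, iterate to fixpoint:
[1]
  A via A→a A: +{a}
  A via A→c: +{c}
  B via B→a: +{a}
  B via B→c: +{c}
  C via C→c: +{c}
  S via S→A S: +{a,c}
  S via S→b C: +{b}
  FIRST[S]={a,b,c}  FIRST[A]={a,c}  FIRST[B]={a,c}  FIRST[C]={c}
[2] done
  FIRST[S]={a,b,c}  FIRST[A]={a,c}  FIRST[B]={a,c}  FIRST[C]={c}

FOLLOW iteration:
FOLLOW(S) := {$}
round 1:
  S→A S: FOLLOW(A) ⊇ FIRST(S) = {a,b,c}; new: +{a,b,c}
  S→b C: FOLLOW(C) ⊇ FOLLOW(S) ⊇ {$}; new: +{$}
  FOLLOW(S)={$}  FOLLOW(A)={a,b,c}  FOLLOW(B)={}  FOLLOW(C)={$}
round 2:
  A→c B: FOLLOW(B) ⊇ FOLLOW(A) ⊇ {a,b,c}; new: +{a,b,c}
  B→a S: FOLLOW(S) ⊇ FOLLOW(B) ⊇ {a,b,c}; new: +{a,b,c}
  S→b C: FOLLOW(C) ⊇ FOLLOW(S) ⊇ {$,a,b,c}; new: +{a,b,c}
  FOLLOW(S)={$,a,b,c}  FOLLOW(A)={a,b,c}  FOLLOW(B)={a,b,c}  FOLLOW(C)={$,a,b,c}
round 3: (no change)
  FOLLOW(S)={$,a,b,c}  FOLLOW(A)={a,b,c}  FOLLOW(B)={a,b,c}  FOLLOW(C)={$,a,b,c}

FOLLOW(A) = ["a", "b", "c"]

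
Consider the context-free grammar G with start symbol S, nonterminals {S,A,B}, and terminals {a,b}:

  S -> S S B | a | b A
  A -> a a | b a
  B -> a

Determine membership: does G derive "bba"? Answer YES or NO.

Convert to CNF:
  S -> S X2 | T1 A | a
  A -> T0 T0 | T1 T0
  B -> a
  T0 -> a
  T1 -> b
  X2 -> S B

Fill CYK table bottom-up:
  T[0,0] 'b' = {T1}  orig:{}
  T[1,1] 'b' = {T1}  orig:{}
  T[2,2] 'a' = {B,S,T0}  orig:{B,S}
  T[0,1] 'bb' = ∅
  T[1,2] 'ba' = {A}
  T[0,2] 'bba' = {S}

S ∈ T[0,2] ⇒ YES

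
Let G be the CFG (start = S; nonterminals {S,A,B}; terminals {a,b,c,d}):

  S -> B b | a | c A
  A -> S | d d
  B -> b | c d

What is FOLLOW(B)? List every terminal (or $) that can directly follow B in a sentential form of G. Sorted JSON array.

Compute FIRST by fixpoint:
round 1:
  A via A→d d: +{d}
  B via B→b: +{b}
  B via B→c d: +{c}
  S via S→B b: +{b,c}
  S via S→a: +{a}
  FIRST[S]={a,b,c}  FIRST[A]={d}  FIRST[B]={b,c}
round 2:
  A via A→S: +{a,b,c}
  FIRST[S]={a,b,c}  FIRST[A]={a,b,c,d}  FIRST[B]={b,c}
round 3: (stable)
  FIRST[S]={a,b,c}  FIRST[A]={a,b,c,d}  FIRST[B]={b,c}

FOLLOW iteration:
initialize: $ ∈ FOLLOW(S)
iter 1:
  S→B b: FOLLOW(B) ⊇ FIRST(b) = {b}; new: +{b}
  S→c A: FOLLOW(A) ⊇ FOLLOW(S) ⊇ {$}; new: +{$}
  FOLLOW[S]={$}  FOLLOW[A]={$}  FOLLOW[B]={b}
iter 2: (stable)
  FOLLOW[S]={$}  FOLLOW[A]={$}  FOLLOW[B]={b}

FOLLOW(B) = ["b"]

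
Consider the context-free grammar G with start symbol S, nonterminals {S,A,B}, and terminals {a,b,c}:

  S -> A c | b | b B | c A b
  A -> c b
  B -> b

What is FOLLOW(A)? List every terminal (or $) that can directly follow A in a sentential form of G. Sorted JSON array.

FIRST iteration:
[1]
  A via A→c b: +{c}
  B via B→b: +{b}
  S via S→A c: +{c}
  S via S→b: +{b}
  S: {b,c}  A: {c}  B: {b}
[2] (no change)
  S: {b,c}  A: {c}  B: {b}

FOLLOW iteration:
seed FOLLOW(S) with $
pass 1:
  S→A c: FOLLOW(A) ⊇ FIRST(c) = {c}; new: +{c}
  S→b B: FOLLOW(B) ⊇ FOLLOW(S) ⊇ {$}; new: +{$}
  S→c A b: FOLLOW(A) ⊇ FIRST(b) = {b}; new: +{b}
  S: {$}  A: {b,c}  B: {$}
pass 2: (no change)
  S: {$}  A: {b,c}  B: {$}

FOLLOW(A) = ["b", "c"]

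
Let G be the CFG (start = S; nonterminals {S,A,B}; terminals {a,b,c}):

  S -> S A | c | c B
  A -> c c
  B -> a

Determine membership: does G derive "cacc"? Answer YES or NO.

CNF form of G:
  S -> S A | T0 B | c
  A -> T0 T0
  B -> a
  T0 -> c

CYK fill:
  T[0,0] 'c' = {S,T0}  orig:{S}
  T[1,1] 'a' = {B}
  T[2,2] 'c' = {S,T0}  orig:{S}
  T[3,3] 'c' = {S,T0}  orig:{S}
  T[0,1] 'ca' = {S}
  T[1,2] 'ac' = ∅
  T[2,3] 'cc' = {A}
  T[0,2] 'cac' = ∅
  T[1,3] 'acc' = ∅
  T[0,3] 'cacc' = {S}

S ∈ T[0,3] ⇒ YES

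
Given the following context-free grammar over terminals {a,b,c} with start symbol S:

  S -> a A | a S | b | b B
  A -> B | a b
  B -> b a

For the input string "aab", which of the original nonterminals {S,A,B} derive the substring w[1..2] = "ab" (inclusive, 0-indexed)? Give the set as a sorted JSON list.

Convert to CNF:
  S -> T0 A | T0 S | T1 B | b
  A -> T0 T1 | T1 T0
  B -> T1 T0
  T0 -> a
  T1 -> b

CYK fill (cells [i..j] with 1 ≤ i ≤ j ≤ 2 only):
  cell(1,1) a: {T0}  orig:{}
  cell(2,2) b: {S,T1}  orig:{S}
  cell(1,2) ab: {A,S}

Original NTs in T[1,2] deriving "ab": ["A", "S"]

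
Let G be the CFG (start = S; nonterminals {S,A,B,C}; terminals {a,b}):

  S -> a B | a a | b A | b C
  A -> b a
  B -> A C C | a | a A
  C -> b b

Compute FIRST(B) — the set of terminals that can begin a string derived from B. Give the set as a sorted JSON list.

FIRST iteration:
iter 1:
  A via A→b a: +{b}
  B via B→A C C: +{b}
  B via B→a: +{a}
  C via C→b b: +{b}
  S via S→a B: +{a}
  S via S→b A: +{b}
  S: {a,b}  A: {b}  B: {a,b}  C: {b}
iter 2: done
  S: {a,b}  A: {b}  B: {a,b}  C: {b}

FIRST(B) = ["a", "b"]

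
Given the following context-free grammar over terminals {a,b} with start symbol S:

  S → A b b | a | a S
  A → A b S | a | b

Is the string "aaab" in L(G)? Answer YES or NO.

CNF form of G:
  S -> A X3 | T1 S | a
  A -> A X2 | a | b
  T0 -> b
  T1 -> a
  X2 -> T0 S
  X3 -> T0 T0

Fill CYK table bottom-up:
  cell(0,0) a: {A,S,T1}  orig:{A,S}
  cell(1,1) a: {A,S,T1}  orig:{A,S}
  cell(2,2) a: {A,S,T1}  orig:{A,S}
  cell(3,3) b: {A,T0}  orig:{A}
  cell(0,1) aa: {S}
  cell(1,2) aa: {S}
  cell(2,3) ab: ∅
  cell(0,2) aaa: {S}
  cell(1,3) aab: ∅
  cell(0,3) aaab: ∅

S ∉ T[0,3] ⇒ NO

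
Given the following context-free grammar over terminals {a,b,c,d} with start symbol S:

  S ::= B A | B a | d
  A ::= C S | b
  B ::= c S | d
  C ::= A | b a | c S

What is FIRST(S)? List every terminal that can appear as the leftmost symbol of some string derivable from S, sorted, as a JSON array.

FIRST sets, iterate to fixpoint:
round 1:
  A via A→b: +{b}
  B via B→c S: +{c}
  B via B→d: +{d}
  C via C→A: +{b}
  C via C→c S: +{c}
  S via S→B A: +{c,d}
  FIRST(S)={c,d}  FIRST(A)={b}  FIRST(B)={c,d}  FIRST(C)={b,c}
round 2:
  A via A→C S: +{c}
  FIRST(S)={c,d}  FIRST(A)={b,c}  FIRST(B)={c,d}  FIRST(C)={b,c}
round 3: done
  FIRST(S)={c,d}  FIRST(A)={b,c}  FIRST(B)={c,d}  FIRST(C)={b,c}

FIRST(S) = ["c", "d"]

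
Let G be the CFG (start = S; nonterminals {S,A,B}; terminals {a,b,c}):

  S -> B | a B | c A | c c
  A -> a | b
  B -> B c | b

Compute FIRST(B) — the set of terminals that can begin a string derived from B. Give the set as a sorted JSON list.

Compute FIRST by fixpoint:
[1]
  A via A→a: +{a}
  A via A→b: +{b}
  B via B→b: +{b}
  S via S→B: +{b}
  S via S→a B: +{a}
  S via S→c A: +{c}
  FIRST(S)={a,b,c}  FIRST(A)={a,b}  FIRST(B)={b}
[2] (stable)
  FIRST(S)={a,b,c}  FIRST(A)={a,b}  FIRST(B)={b}

FIRST(B) = ["b"]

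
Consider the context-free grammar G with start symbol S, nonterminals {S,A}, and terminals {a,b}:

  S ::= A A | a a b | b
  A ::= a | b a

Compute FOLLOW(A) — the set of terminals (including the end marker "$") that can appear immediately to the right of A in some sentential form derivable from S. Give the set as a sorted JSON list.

FIRST iteration:
[1]
  A via A→a: +{a}
  A via A→b a: +{b}
  S via S→A A: +{a,b}
  FIRST(S)={a,b}  FIRST(A)={a,b}
[2] — fixpoint
  FIRST(S)={a,b}  FIRST(A)={a,b}

FOLLOW iteration:
initialize: $ ∈ FOLLOW(S)
round 1:
  S→A A: FOLLOW(A) ⊇ FIRST(A) = {a,b}; new: +{a,b}
  S→A A: FOLLOW(A) ⊇ FOLLOW(S) ⊇ {$}; new: +{$}
  S: {$}  A: {$,a,b}
round 2: (stable)
  S: {$}  A: {$,a,b}

FOLLOW(A) = ["$", "a", "b"]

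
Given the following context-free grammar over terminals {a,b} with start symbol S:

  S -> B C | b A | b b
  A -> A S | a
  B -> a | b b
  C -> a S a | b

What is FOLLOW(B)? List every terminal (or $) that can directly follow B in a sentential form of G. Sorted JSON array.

Compute FIRST by fixpoint:
[1]
  A via A→a: +{a}
  B via B→a: +{a}
  B via B→b b: +{b}
  C via C→a S a: +{a}
  C via C→b: +{b}
  S via S→B C: +{a,b}
  S: {a,b}  A: {a}  B: {a,b}  C: {a,b}
[2] (no change)
  S: {a,b}  A: {a}  B: {a,b}  C: {a,b}

FOLLOW sets:
seed FOLLOW(S) with $
[1]
  A→A S: FOLLOW(A) ⊇ FIRST(S) = {a,b}; new: +{a,b}
  A→A S: FOLLOW(S) ⊇ FOLLOW(A) ⊇ {a,b}; new: +{a,b}
  S→B C: FOLLOW(B) ⊇ FIRST(C) = {a,b}; new: +{a,b}
  S→B C: FOLLOW(C) ⊇ FOLLOW(S) ⊇ {$,a,b}; new: +{$,a,b}
  S→b A: FOLLOW(A) ⊇ FOLLOW(S) ⊇ {$,a,b}; new: +{$}
  S: {$,a,b}  A: {$,a,b}  B: {a,b}  C: {$,a,b}
[2] (no change)
  S: {$,a,b}  A: {$,a,b}  B: {a,b}  C: {$,a,b}

FOLLOW(B) = ["a", "b"]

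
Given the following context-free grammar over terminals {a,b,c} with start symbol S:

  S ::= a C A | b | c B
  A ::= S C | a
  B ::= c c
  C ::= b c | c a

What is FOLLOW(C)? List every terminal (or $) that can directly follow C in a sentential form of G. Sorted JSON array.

Compute FIRST by fixpoint:
[1]
  A via A→a: +{a}
  B via B→c c: +{c}
  C via C→b c: +{b}
  C via C→c a: +{c}
  S via S→a C A: +{a}
  S via S→b: +{b}
  S via S→c B: +{c}
  S: {a,b,c}  A: {a}  B: {c}  C: {b,c}
[2]
  A via A→S C: +{b,c}
  S: {a,b,c}  A: {a,b,c}  B: {c}  C: {b,c}
[3] — fixpoint
  S: {a,b,c}  A: {a,b,c}  B: {c}  C: {b,c}

Compute FOLLOW by fixpoint:
FOLLOW(S) := {$}
iter 1:
  A→S C: FOLLOW(S) ⊇ FIRST(C) = {b,c}; new: +{b,c}
  S→a C A: FOLLOW(C) ⊇ FIRST(A) = {a,b,c}; new: +{a,b,c}
  S→a C A: FOLLOW(A) ⊇ FOLLOW(S) ⊇ {$,b,c}; new: +{$,b,c}
  S→c B: FOLLOW(B) ⊇ FOLLOW(S) ⊇ {$,b,c}; new: +{$,b,c}
  FOLLOW[S]={$,b,c}  FOLLOW[A]={$,b,c}  FOLLOW[B]={$,b,c}  FOLLOW[C]={a,b,c}
iter 2:
  A→S C: FOLLOW(C) ⊇ FOLLOW(A) ⊇ {$,b,c}; new: +{$}
  FOLLOW[S]={$,b,c}  FOLLOW[A]={$,b,c}  FOLLOW[B]={$,b,c}  FOLLOW[C]={$,a,b,c}
iter 3: done
  FOLLOW[S]={$,b,c}  FOLLOW[A]={$,b,c}  FOLLOW[B]={$,b,c}  FOLLOW[C]={$,a,b,c}

FOLLOW(C) = ["$", "a", "b", "c"]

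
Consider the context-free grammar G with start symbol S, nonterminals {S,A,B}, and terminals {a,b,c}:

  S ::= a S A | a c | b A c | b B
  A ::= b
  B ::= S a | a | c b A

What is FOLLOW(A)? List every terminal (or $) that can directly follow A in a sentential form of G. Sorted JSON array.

FIRST sets, iterate to fixpoint:
iter 1:
  A via A→b: +{b}
  B via B→a: +{a}
  B via B→c b A: +{c}
  S via S→a S A: +{a}
  S via S→b A c: +{b}
  S: {a,b}  A: {b}  B: {a,c}
iter 2:
  B via B→S a: +{b}
  S: {a,b}  A: {b}  B: {a,b,c}
iter 3: — fixpoint
  S: {a,b}  A: {b}  B: {a,b,c}

Compute FOLLOW by fixpoint:
FOLLOW(S) := {$}
pass 1:
  B→S a: FOLLOW(S) ⊇ FIRST(a) = {a}; new: +{a}
  S→a S A: FOLLOW(S) ⊇ FIRST(A) = {b}; new: +{b}
  S→a S A: FOLLOW(A) ⊇ FOLLOW(S) ⊇ {$,a,b}; new: +{$,a,b}
  S→b A c: FOLLOW(A) ⊇ FIRST(c) = {c}; new: +{c}
  S→b B: FOLLOW(B) ⊇ FOLLOW(S) ⊇ {$,a,b}; new: +{$,a,b}
  FOLLOW[S]={$,a,b}  FOLLOW[A]={$,a,b,c}  FOLLOW[B]={$,a,b}
pass 2: (no change)
  FOLLOW[S]={$,a,b}  FOLLOW[A]={$,a,b,c}  FOLLOW[B]={$,a,b}

FOLLOW(A) = ["$", "a", "b", "c"]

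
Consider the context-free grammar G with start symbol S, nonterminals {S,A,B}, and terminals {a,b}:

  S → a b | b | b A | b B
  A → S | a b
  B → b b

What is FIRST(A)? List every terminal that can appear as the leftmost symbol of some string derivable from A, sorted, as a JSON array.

FIRST iteration:
iter 1:
  A via A→a b: +{a}
  B via B→b b: +{b}
  S via S→a b: +{a}
  S via S→b: +{b}
  S: {a,b}  A: {a}  B: {b}
iter 2:
  A via A→S: +{b}
  S: {a,b}  A: {a,b}  B: {b}
iter 3: (no change)
  S: {a,b}  A: {a,b}  B: {b}

FIRST(A) = ["a", "b"]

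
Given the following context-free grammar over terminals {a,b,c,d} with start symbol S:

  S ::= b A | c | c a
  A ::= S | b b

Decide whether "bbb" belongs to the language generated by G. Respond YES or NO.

Convert to CNF:
  S -> T0 A | T1 T2 | c
  A -> T0 A | T0 T0 | T1 T2 | c
  T0 -> b
  T1 -> c
  T2 -> a

Fill CYK table bottom-up:
  cell(0,0) b: {T0}  orig:{}
  cell(1,1) b: {T0}  orig:{}
  cell(2,2) b: {T0}  orig:{}
  cell(0,1) bb: {A}
  cell(1,2) bb: {A}
  cell(0,2) bbb: {A,S}

S ∈ T[0,2] ⇒ YES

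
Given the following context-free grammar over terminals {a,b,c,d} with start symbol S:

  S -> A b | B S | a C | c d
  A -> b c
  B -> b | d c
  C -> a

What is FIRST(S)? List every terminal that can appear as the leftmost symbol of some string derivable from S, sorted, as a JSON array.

Compute FIRST by fixpoint:
round 1:
  A via A→b c: +{b}
  B via B→b: +{b}
  B via B→d c: +{d}
  C via C→a: +{a}
  S via S→A b: +{b}
  S via S→B S: +{d}
  S via S→a C: +{a}
  S via S→c d: +{c}
  S: {a,b,c,d}  A: {b}  B: {b,d}  C: {a}
round 2: (no change)
  S: {a,b,c,d}  A: {b}  B: {b,d}  C: {a}

FIRST(S) = ["a", "b", "c", "d"]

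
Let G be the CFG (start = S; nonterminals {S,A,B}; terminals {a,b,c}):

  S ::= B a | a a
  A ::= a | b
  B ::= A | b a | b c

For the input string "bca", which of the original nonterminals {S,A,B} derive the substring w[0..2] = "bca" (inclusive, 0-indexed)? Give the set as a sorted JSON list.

Convert to CNF:
  S -> B T1 | T1 T1
  A -> a | b
  B -> T0 T1 | T0 T2 | a | b
  T0 -> b
  T1 -> a
  T2 -> c

CYK table (by increasing span) (cells [i..j] with 0 ≤ i ≤ j ≤ 2 only):
  [0..0]={A,B,T0}  "b"  orig:{A,B}
  [1..1]={T2}  "c"  orig:{}
  [2..2]={A,B,T1}  "a"  orig:{A,B}
  [0..1]={B}  "bc"
  [1..2]=∅  "ca"
  [0..2]={S}  "bca"

Original NTs in T[0,2] deriving "bca": ["S"]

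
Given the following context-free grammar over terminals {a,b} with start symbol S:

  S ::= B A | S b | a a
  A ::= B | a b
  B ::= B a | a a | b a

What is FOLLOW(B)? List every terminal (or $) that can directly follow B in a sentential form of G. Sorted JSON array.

FIRST sets, iterate to fixpoint:
[1]
  A via A→a b: +{a}
  B via B→a a: +{a}
  B via B→b a: +{b}
  S via S→B A: +{a,b}
  FIRST[S]={a,b}  FIRST[A]={a}  FIRST[B]={a,b}
[2]
  A via A→B: +{b}
  FIRST[S]={a,b}  FIRST[A]={a,b}  FIRST[B]={a,b}
[3] (stable)
  FIRST[S]={a,b}  FIRST[A]={a,b}  FIRST[B]={a,b}

FOLLOW sets:
initialize: $ ∈ FOLLOW(S)
pass 1:
  B→B a: FOLLOW(B) ⊇ FIRST(a) = {a}; new: +{a}
  S→B A: FOLLOW(B) ⊇ FIRST(A) = {a,b}; new: +{b}
  S→B A: FOLLOW(A) ⊇ FOLLOW(S) ⊇ {$}; new: +{$}
  S→S b: FOLLOW(S) ⊇ FIRST(b) = {b}; new: +{b}
  FOLLOW[S]={$,b}  FOLLOW[A]={$}  FOLLOW[B]={a,b}
pass 2:
  A→B: FOLLOW(B) ⊇ FOLLOW(A) ⊇ {$}; new: +{$}
  S→B A: FOLLOW(A) ⊇ FOLLOW(S) ⊇ {$,b}; new: +{b}
  FOLLOW[S]={$,b}  FOLLOW[A]={$,b}  FOLLOW[B]={$,a,b}
pass 3: done
  FOLLOW[S]={$,b}  FOLLOW[A]={$,b}  FOLLOW[B]={$,a,b}

FOLLOW(B) = ["$", "a", "b"]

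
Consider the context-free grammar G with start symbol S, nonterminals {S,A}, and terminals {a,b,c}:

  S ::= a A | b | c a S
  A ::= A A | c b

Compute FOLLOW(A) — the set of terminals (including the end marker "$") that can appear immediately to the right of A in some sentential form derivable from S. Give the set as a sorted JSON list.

FIRST sets, iterate to fixpoint:
pass 1:
  A via A→c b: +{c}
  S via S→a A: +{a}
  S via S→b: +{b}
  S via S→c a S: +{c}
  S: {a,b,c}  A: {c}
pass 2: (stable)
  S: {a,b,c}  A: {c}

FOLLOW iteration:
FOLLOW(S) := {$}
[1]
  A→A A: FOLLOW(A) ⊇ FIRST(A) = {c}; new: +{c}
  S→a A: FOLLOW(A) ⊇ FOLLOW(S) ⊇ {$}; new: +{$}
  S: {$}  A: {$,c}
[2] done
  S: {$}  A: {$,c}

FOLLOW(A) = ["$", "c"]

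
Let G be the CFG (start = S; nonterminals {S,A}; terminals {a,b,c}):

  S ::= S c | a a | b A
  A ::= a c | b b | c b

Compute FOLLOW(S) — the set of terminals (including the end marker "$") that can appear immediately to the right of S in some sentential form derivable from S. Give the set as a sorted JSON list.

FIRST sets, iterate to fixpoint:
iter 1:
  A via A→a c: +{a}
  A via A→b b: +{b}
  A via A→c b: +{c}
  S via S→a a: +{a}
  S via S→b A: +{b}
  S: {a,b}  A: {a,b,c}
iter 2: — fixpoint
  S: {a,b}  A: {a,b,c}

Compute FOLLOW by fixpoint:
FOLLOW(S) := {$}
round 1:
  S→S c: FOLLOW(S) ⊇ FIRST(c) = {c}; new: +{c}
  S→b A: FOLLOW(A) ⊇ FOLLOW(S) ⊇ {$,c}; new: +{$,c}
  FOLLOW[S]={$,c}  FOLLOW[A]={$,c}
round 2: done
  FOLLOW[S]={$,c}  FOLLOW[A]={$,c}

FOLLOW(S) = ["$", "c"]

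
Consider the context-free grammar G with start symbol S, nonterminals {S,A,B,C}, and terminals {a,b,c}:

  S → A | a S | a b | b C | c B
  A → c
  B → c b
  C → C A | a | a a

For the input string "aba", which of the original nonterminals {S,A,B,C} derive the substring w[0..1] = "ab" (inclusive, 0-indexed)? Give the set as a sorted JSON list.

Convert to CNF:
  S -> T0 B | T1 C | T2 S | T2 T1 | c
  A -> c
  B -> T0 T1
  C -> C A | T2 T2 | a
  T0 -> c
  T1 -> b
  T2 -> a

CYK fill — only the sub-triangle for w[0..1]:
  [0..0]={C,T2}  "a"  orig:{C}
  [1..1]={T1}  "b"  orig:{}
  [0..1]={S}  "ab"

Original NTs in T[0,1] deriving "ab": ["S"]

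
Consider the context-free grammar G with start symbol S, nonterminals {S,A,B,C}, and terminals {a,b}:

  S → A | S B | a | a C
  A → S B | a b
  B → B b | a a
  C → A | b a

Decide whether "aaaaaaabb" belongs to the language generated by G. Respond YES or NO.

CNF form of G:
  S -> S B | T0 C | T0 T1 | a
  A -> S B | T0 T1
  B -> B T1 | T0 T0
  C -> S B | T0 T1 | T1 T0
  T0 -> a
  T1 -> b

CYK table (by increasing span):
  T[0,0] 'a' = {S,T0}  orig:{S}
  T[1,1] 'a' = {S,T0}  orig:{S}
  T[2,2] 'a' = {S,T0}  orig:{S}
  T[3,3] 'a' = {S,T0}  orig:{S}
  T[4,4] 'a' = {S,T0}  orig:{S}
  T[5,5] 'a' = {S,T0}  orig:{S}
  T[6,6] 'a' = {S,T0}  orig:{S}
  T[7,7] 'b' = {T1}  orig:{}
  T[8,8] 'b' = {T1}  orig:{}
  T[0,1] 'aa' = {B}
  T[1,2] 'aa' = {B}
  T[2,3] 'aa' = {B}
  T[3,4] 'aa' = {B}
  T[4,5] 'aa' = {B}
  T[5,6] 'aa' = {B}
  T[6,7] 'ab' = {A,C,S}
  T[7,8] 'bb' = ∅
  T[0,2] 'aaa' = {A,C,S}
  T[1,3] 'aaa' = {A,C,S}
  T[2,4] 'aaa' = {A,C,S}
  T[3,5] 'aaa' = {A,C,S}
  T[4,6] 'aaa' = {A,C,S}
  T[5,7] 'aab' = {B,S}
  T[6,8] 'abb' = ∅
  T[0,3] 'aaaa' = {S}
  T[1,4] 'aaaa' = {S}
  T[2,5] 'aaaa' = {S}
  T[3,6] 'aaaa' = {S}
  T[4,7] 'aaab' = {A,C,S}
  T[5,8] 'aabb' = {B}
  T[0,4] 'aaaaa' = {A,C,S}
  T[1,5] 'aaaaa' = {A,C,S}
  T[2,6] 'aaaaa' = {A,C,S}
  T[3,7] 'aaaab' = {S}
  T[4,8] 'aaabb' = {A,C,S}
  T[0,5] 'aaaaaa' = {A,C,S}
  T[1,6] 'aaaaaa' = {A,C,S}
  T[2,7] 'aaaaab' = {A,C,S}
  T[3,8] 'aaaabb' = {S}
  T[0,6] 'aaaaaaa' = {A,C,S}
  T[1,7] 'aaaaaab' = {A,C,S}
  T[2,8] 'aaaaabb' = {A,C,S}
  T[0,7] 'aaaaaaab' = {A,C,S}
  T[1,8] 'aaaaaabb' = {A,C,S}
  T[0,8] 'aaaaaaabb' = {A,C,S}

S ∈ T[0,8] ⇒ YES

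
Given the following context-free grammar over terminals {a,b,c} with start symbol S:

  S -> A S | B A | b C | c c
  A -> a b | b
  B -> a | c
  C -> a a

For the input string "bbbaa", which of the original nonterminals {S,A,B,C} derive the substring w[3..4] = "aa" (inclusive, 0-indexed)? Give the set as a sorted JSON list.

CNF form of G:
  S -> A S | B A | T1 C | T2 T2
  A -> T0 T1 | b
  B -> a | c
  C -> T0 T0
  T0 -> a
  T1 -> b
  T2 -> c

CYK table (by increasing span) (cells [i..j] with 3 ≤ i ≤ j ≤ 4 only):
  [3..3]={B,T0}  "a"  orig:{B}
  [4..4]={B,T0}  "a"  orig:{B}
  [3..4]={C}  "aa"

Original NTs in T[3,4] deriving "aa": ["C"]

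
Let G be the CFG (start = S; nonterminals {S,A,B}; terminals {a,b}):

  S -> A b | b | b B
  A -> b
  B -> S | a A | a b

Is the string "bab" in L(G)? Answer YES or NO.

CNF form of G:
  S -> A T0 | T0 B | b
  A -> b
  B -> A T0 | T0 B | T1 A | T1 T0 | b
  T0 -> b
  T1 -> a

Fill CYK table bottom-up:
  [0..0]={A,B,S,T0}  "b"  orig:{A,B,S}
  [1..1]={T1}  "a"  orig:{}
  [2..2]={A,B,S,T0}  "b"  orig:{A,B,S}
  [0..1]=∅  "ba"
  [1..2]={B}  "ab"
  [0..2]={B,S}  "bab"

S ∈ T[0,2] ⇒ YES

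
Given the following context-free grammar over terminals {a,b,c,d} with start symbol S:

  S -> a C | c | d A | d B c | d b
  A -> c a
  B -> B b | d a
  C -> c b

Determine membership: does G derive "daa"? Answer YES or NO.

Convert to CNF:
  S -> T1 C | T3 A | T3 T2 | T3 X4 | c
  A -> T0 T1
  B -> B T2 | T3 T1
  C -> T0 T2
  T0 -> c
  T1 -> a
  T2 -> b
  T3 -> d
  X4 -> B T0

Fill CYK table bottom-up:
  cell(0,0) d: {T3}  orig:{}
  cell(1,1) a: {T1}  orig:{}
  cell(2,2) a: {T1}  orig:{}
  cell(0,1) da: {B}
  cell(1,2) aa: ∅
  cell(0,2) daa: ∅

S ∉ T[0,2] ⇒ NO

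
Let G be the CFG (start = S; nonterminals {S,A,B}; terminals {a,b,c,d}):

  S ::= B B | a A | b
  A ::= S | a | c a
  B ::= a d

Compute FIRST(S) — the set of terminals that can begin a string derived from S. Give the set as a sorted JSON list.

Compute FIRST by fixpoint:
[1]
  A via A→a: +{a}
  A via A→c a: +{c}
  B via B→a d: +{a}
  S via S→B B: +{a}
  S via S→b: +{b}
  FIRST[S]={a,b}  FIRST[A]={a,c}  FIRST[B]={a}
[2]
  A via A→S: +{b}
  FIRST[S]={a,b}  FIRST[A]={a,b,c}  FIRST[B]={a}
[3] (no change)
  FIRST[S]={a,b}  FIRST[A]={a,b,c}  FIRST[B]={a}

FIRST(S) = ["a", "b"]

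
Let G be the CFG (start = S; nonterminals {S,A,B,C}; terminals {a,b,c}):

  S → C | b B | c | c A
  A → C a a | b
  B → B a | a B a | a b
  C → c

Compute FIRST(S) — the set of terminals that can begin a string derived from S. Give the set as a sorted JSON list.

FIRST iteration:
iter 1:
  A via A→b: +{b}
  B via B→a B a: +{a}
  C via C→c: +{c}
  S via S→C: +{c}
  S via S→b B: +{b}
  S: {b,c}  A: {b}  B: {a}  C: {c}
iter 2:
  A via A→C a a: +{c}
  S: {b,c}  A: {b,c}  B: {a}  C: {c}
iter 3: (stable)
  S: {b,c}  A: {b,c}  B: {a}  C: {c}

FIRST(S) = ["b", "c"]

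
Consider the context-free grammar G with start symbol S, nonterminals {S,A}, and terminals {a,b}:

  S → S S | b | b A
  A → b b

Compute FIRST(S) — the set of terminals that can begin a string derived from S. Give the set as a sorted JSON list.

FIRST sets, iterate to fixpoint:
iter 1:
  A via A→b b: +{b}
  S via S→b: +{b}
  S: {b}  A: {b}
iter 2: done
  S: {b}  A: {b}

FIRST(S) = ["b"]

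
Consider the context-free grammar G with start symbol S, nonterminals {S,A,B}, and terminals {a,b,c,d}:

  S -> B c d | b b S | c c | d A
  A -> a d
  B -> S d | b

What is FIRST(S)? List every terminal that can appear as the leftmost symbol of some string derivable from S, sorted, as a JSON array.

Compute FIRST by fixpoint:
round 1:
  A via A→a d: +{a}
  B via B→b: +{b}
  S via S→B c d: +{b}
  S via S→c c: +{c}
  S via S→d A: +{d}
  FIRST(S)={b,c,d}  FIRST(A)={a}  FIRST(B)={b}
round 2:
  B via B→S d: +{c,d}
  FIRST(S)={b,c,d}  FIRST(A)={a}  FIRST(B)={b,c,d}
round 3: (no change)
  FIRST(S)={b,c,d}  FIRST(A)={a}  FIRST(B)={b,c,d}

FIRST(S) = ["b", "c", "d"]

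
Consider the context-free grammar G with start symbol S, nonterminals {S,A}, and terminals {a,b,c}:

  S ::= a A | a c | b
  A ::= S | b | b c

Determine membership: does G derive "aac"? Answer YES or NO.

CNF form of G:
  S -> T0 A | T0 T1 | b
  A -> T0 A | T0 T1 | T2 T1 | b
  T0 -> a
  T1 -> c
  T2 -> b

Fill CYK table bottom-up:
  cell(0,0) a: {T0}  orig:{}
  cell(1,1) a: {T0}  orig:{}
  cell(2,2) c: {T1}  orig:{}
  cell(0,1) aa: ∅
  cell(1,2) ac: {A,S}
  cell(0,2) aac: {A,S}

S ∈ T[0,2] ⇒ YES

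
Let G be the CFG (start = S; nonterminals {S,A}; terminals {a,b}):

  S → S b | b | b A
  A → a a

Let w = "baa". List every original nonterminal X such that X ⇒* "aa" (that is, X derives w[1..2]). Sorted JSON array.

CNF form of G:
  S -> S T1 | T1 A | b
  A -> T0 T0
  T0 -> a
  T1 -> b

CYK fill, restricted to cells inside w[1..2]:
  [1..1]={T0}  "a"  orig:{}
  [2..2]={T0}  "a"  orig:{}
  [1..2]={A}  "aa"

Original NTs in T[1,2] deriving "aa": ["A"]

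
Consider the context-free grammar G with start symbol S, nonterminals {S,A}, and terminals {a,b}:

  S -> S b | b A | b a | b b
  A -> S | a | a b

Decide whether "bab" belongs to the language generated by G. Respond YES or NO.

Convert to CNF:
  S -> S T0 | T0 A | T0 T0 | T0 T1
  A -> S T0 | T0 A | T0 T0 | T0 T1 | T1 T0 | a
  T0 -> b
  T1 -> a

Fill CYK table bottom-up:
  T[0,0] 'b' = {T0}  orig:{}
  T[1,1] 'a' = {A,T1}  orig:{A}
  T[2,2] 'b' = {T0}  orig:{}
  T[0,1] 'ba' = {A,S}
  T[1,2] 'ab' = {A}
  T[0,2] 'bab' = {A,S}

S ∈ T[0,2] ⇒ YES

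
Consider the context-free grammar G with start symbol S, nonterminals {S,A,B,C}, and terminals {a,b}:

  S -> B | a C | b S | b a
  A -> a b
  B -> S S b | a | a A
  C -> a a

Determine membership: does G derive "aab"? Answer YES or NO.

Convert to CNF:
  S -> S X3 | T0 A | T0 C | T1 S | T1 T0 | a
  A -> T0 T1
  B -> S X2 | T0 A | a
  C -> T0 T0
  T0 -> a
  T1 -> b
  X2 -> S T1
  X3 -> S T1

Fill CYK table bottom-up:
  cell(0,0) a: {B,S,T0}  orig:{B,S}
  cell(1,1) a: {B,S,T0}  orig:{B,S}
  cell(2,2) b: {T1}  orig:{}
  cell(0,1) aa: {C}
  cell(1,2) ab: {A,X2,X3}  orig:{A}
  cell(0,2) aab: {B,S}

S ∈ T[0,2] ⇒ YES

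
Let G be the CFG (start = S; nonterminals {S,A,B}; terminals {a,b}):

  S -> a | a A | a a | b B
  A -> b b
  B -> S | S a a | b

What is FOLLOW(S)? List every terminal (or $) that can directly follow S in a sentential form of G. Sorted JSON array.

FIRST sets, iterate to fixpoint:
iter 1:
  A via A→b b: +{b}
  B via B→b: +{b}
  S via S→a: +{a}
  S via S→b B: +{b}
  FIRST(S)={a,b}  FIRST(A)={b}  FIRST(B)={b}
iter 2:
  B via B→S: +{a}
  FIRST(S)={a,b}  FIRST(A)={b}  FIRST(B)={a,b}
iter 3: — fixpoint
  FIRST(S)={a,b}  FIRST(A)={b}  FIRST(B)={a,b}

FOLLOW iteration:
initialize: $ ∈ FOLLOW(S)
pass 1:
  B→S a a: FOLLOW(S) ⊇ FIRST(a) = {a}; new: +{a}
  S→a A: FOLLOW(A) ⊇ FOLLOW(S) ⊇ {$,a}; new: +{$,a}
  S→b B: FOLLOW(B) ⊇ FOLLOW(S) ⊇ {$,a}; new: +{$,a}
  S: {$,a}  A: {$,a}  B: {$,a}
pass 2: (no change)
  S: {$,a}  A: {$,a}  B: {$,a}

FOLLOW(S) = ["$", "a"]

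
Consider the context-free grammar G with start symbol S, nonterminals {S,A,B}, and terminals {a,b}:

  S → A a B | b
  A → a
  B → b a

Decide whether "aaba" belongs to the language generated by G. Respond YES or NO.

Convert to CNF:
  S -> A X2 | b
  A -> a
  B -> T0 T1
  T0 -> b
  T1 -> a
  X2 -> T1 B

Fill CYK table bottom-up:
  cell(0,0) a: {A,T1}  orig:{A}
  cell(1,1) a: {A,T1}  orig:{A}
  cell(2,2) b: {S,T0}  orig:{S}
  cell(3,3) a: {A,T1}  orig:{A}
  cell(0,1) aa: ∅
  cell(1,2) ab: ∅
  cell(2,3) ba: {B}
  cell(0,2) aab: ∅
  cell(1,3) aba: {X2}  orig:{}
  cell(0,3) aaba: {S}

S ∈ T[0,3] ⇒ YES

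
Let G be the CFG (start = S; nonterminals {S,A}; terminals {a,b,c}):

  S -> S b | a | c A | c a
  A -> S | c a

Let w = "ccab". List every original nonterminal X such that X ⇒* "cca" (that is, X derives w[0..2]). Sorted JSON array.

Convert to CNF:
  S -> S T0 | T1 A | T1 T2 | a
  A -> S T0 | T1 A | T1 T2 | a
  T0 -> b
  T1 -> c
  T2 -> a

CYK fill — only the sub-triangle for w[0..2]:
  [0..0]={T1}  "c"  orig:{}
  [1..1]={T1}  "c"  orig:{}
  [2..2]={A,S,T2}  "a"  orig:{A,S}
  [0..1]=∅  "cc"
  [1..2]={A,S}  "ca"
  [0..2]={A,S}  "cca"

Original NTs in T[0,2] deriving "cca": ["A", "S"]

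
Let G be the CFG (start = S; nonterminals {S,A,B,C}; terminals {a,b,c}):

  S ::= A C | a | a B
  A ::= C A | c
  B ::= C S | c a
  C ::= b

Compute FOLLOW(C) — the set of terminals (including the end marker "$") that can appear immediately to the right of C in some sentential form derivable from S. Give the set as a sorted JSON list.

FIRST iteration:
round 1:
  A via A→c: +{c}
  B via B→c a: +{c}
  C via C→b: +{b}
  S via S→A C: +{c}
  S via S→a: +{a}
  FIRST(S)={a,c}  FIRST(A)={c}  FIRST(B)={c}  FIRST(C)={b}
round 2:
  A via A→C A: +{b}
  B via B→C S: +{b}
  S via S→A C: +{b}
  FIRST(S)={a,b,c}  FIRST(A)={b,c}  FIRST(B)={b,c}  FIRST(C)={b}
round 3: — fixpoint
  FIRST(S)={a,b,c}  FIRST(A)={b,c}  FIRST(B)={b,c}  FIRST(C)={b}

FOLLOW iteration:
FOLLOW(S) := {$}
round 1:
  A→C A: FOLLOW(C) ⊇ FIRST(A) = {b,c}; new: +{b,c}
  B→C S: FOLLOW(C) ⊇ FIRST(S) = {a,b,c}; new: +{a}
  S→A C: FOLLOW(A) ⊇ FIRST(C) = {b}; new: +{b}
  S→A C: FOLLOW(C) ⊇ FOLLOW(S) ⊇ {$}; new: +{$}
  S→a B: FOLLOW(B) ⊇ FOLLOW(S) ⊇ {$}; new: +{$}
  FOLLOW(S)={$}  FOLLOW(A)={b}  FOLLOW(B)={$}  FOLLOW(C)={$,a,b,c}
round 2: — fixpoint
  FOLLOW(S)={$}  FOLLOW(A)={b}  FOLLOW(B)={$}  FOLLOW(C)={$,a,b,c}

FOLLOW(C) = ["$", "a", "b", "c"]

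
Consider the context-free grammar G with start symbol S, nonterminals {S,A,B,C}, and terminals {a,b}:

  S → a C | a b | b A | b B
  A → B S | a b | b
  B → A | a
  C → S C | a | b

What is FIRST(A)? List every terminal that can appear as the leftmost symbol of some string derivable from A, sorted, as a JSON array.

FIRST iteration:
pass 1:
  A via A→a b: +{a}
  A via A→b: +{b}
  B via B→A: +{a,b}
  C via C→a: +{a}
  C via C→b: +{b}
  S via S→a C: +{a}
  S via S→b A: +{b}
  S: {a,b}  A: {a,b}  B: {a,b}  C: {a,b}
pass 2: — fixpoint
  S: {a,b}  A: {a,b}  B: {a,b}  C: {a,b}

FIRST(A) = ["a", "b"]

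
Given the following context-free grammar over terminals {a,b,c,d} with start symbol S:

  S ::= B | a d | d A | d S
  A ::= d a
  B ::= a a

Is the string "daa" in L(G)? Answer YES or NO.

Convert to CNF:
  S -> T0 A | T0 S | T1 T0 | T1 T1
  A -> T0 T1
  B -> T1 T1
  T0 -> d
  T1 -> a

Fill CYK table bottom-up:
  [0..0]={T0}  "d"  orig:{}
  [1..1]={T1}  "a"  orig:{}
  [2..2]={T1}  "a"  orig:{}
  [0..1]={A}  "da"
  [1..2]={B,S}  "aa"
  [0..2]={S}  "daa"

S ∈ T[0,2] ⇒ YES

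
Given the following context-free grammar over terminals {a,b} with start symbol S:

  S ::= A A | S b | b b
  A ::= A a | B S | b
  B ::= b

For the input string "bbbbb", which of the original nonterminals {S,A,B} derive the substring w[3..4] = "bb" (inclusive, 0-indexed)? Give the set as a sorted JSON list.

Convert to CNF:
  S -> A A | S T1 | T1 T1
  A -> A T0 | B S | b
  B -> b
  T0 -> a
  T1 -> b

CYK fill (cells [i..j] with 3 ≤ i ≤ j ≤ 4 only):
  cell(3,3) b: {A,B,T1}  orig:{A,B}
  cell(4,4) b: {A,B,T1}  orig:{A,B}
  cell(3,4) bb: {S}

Original NTs in T[3,4] deriving "bb": ["S"]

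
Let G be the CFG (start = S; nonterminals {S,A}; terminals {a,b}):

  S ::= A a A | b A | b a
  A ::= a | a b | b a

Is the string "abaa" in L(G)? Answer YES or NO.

Convert to CNF:
  S -> A X2 | T1 A | T1 T0
  A -> T0 T1 | T1 T0 | a
  T0 -> a
  T1 -> b
  X2 -> T0 A

CYK table (by increasing span):
  cell(0,0) a: {A,T0}  orig:{A}
  cell(1,1) b: {T1}  orig:{}
  cell(2,2) a: {A,T0}  orig:{A}
  cell(3,3) a: {A,T0}  orig:{A}
  cell(0,1) ab: {A}
  cell(1,2) ba: {A,S}
  cell(2,3) aa: {X2}  orig:{}
  cell(0,2) aba: {X2}  orig:{}
  cell(1,3) baa: ∅
  cell(0,3) abaa: {S}

S ∈ T[0,3] ⇒ YES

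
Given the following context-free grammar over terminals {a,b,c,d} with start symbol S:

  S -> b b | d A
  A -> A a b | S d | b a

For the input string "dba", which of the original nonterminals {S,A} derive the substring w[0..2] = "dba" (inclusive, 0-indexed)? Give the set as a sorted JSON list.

CNF form of G:
  S -> T1 T1 | T2 A
  A -> A X3 | S T2 | T1 T0
  T0 -> a
  T1 -> b
  T2 -> d
  X3 -> T0 T1

CYK fill — only the sub-triangle for w[0..2]:
  cell(0,0) d: {T2}  orig:{}
  cell(1,1) b: {T1}  orig:{}
  cell(2,2) a: {T0}  orig:{}
  cell(0,1) db: ∅
  cell(1,2) ba: {A}
  cell(0,2) dba: {S}

Original NTs in T[0,2] deriving "dba": ["S"]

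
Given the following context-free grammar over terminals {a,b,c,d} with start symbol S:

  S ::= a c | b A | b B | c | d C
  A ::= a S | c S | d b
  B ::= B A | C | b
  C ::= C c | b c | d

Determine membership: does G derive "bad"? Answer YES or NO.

Convert to CNF:
  S -> T0 T1 | T2 C | T3 A | T3 B | c
  A -> T0 S | T1 S | T2 T3
  B -> B A | C T1 | T3 T1 | b | d
  C -> C T1 | T3 T1 | d
  T0 -> a
  T1 -> c
  T2 -> d
  T3 -> b

CYK fill:
  [0..0]={B,T3}  "b"  orig:{B}
  [1..1]={T0}  "a"  orig:{}
  [2..2]={B,C,T2}  "d"  orig:{B,C}
  [0..1]=∅  "ba"
  [1..2]=∅  "ad"
  [0..2]=∅  "bad"

S ∉ T[0,2] ⇒ NO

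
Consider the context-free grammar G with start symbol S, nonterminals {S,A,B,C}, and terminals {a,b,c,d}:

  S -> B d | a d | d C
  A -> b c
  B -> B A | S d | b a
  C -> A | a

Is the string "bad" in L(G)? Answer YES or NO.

Convert to CNF:
  S -> B T2 | T2 C | T3 T2
  A -> T0 T1
  B -> B A | S T2 | T0 T3
  C -> T0 T1 | a
  T0 -> b
  T1 -> c
  T2 -> d
  T3 -> a

Fill CYK table bottom-up:
  cell(0,0) b: {T0}  orig:{}
  cell(1,1) a: {C,T3}  orig:{C}
  cell(2,2) d: {T2}  orig:{}
  cell(0,1) ba: {B}
  cell(1,2) ad: {S}
  cell(0,2) bad: {S}

S ∈ T[0,2] ⇒ YES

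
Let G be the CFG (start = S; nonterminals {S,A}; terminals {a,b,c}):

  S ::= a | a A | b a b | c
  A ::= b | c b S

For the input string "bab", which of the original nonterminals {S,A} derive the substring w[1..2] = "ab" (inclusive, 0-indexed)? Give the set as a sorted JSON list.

CNF form of G:
  S -> T1 X4 | T2 A | a | c
  A -> T0 X3 | b
  T0 -> c
  T1 -> b
  T2 -> a
  X3 -> T1 S
  X4 -> T2 T1

CYK fill (cells [i..j] with 1 ≤ i ≤ j ≤ 2 only):
  [1..1]={S,T2}  "a"  orig:{S}
  [2..2]={A,T1}  "b"  orig:{A}
  [1..2]={S,X4}  "ab"  orig:{S}

Original NTs in T[1,2] deriving "ab": ["S"]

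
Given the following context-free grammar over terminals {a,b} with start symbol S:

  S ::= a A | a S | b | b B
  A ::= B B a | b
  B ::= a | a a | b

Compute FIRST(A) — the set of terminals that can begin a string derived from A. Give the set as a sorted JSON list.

FIRST iteration:
round 1:
  A via A→b: +{b}
  B via B→a: +{a}
  B via B→b: +{b}
  S via S→a A: +{a}
  S via S→b: +{b}
  FIRST[S]={a,b}  FIRST[A]={b}  FIRST[B]={a,b}
round 2:
  A via A→B B a: +{a}
  FIRST[S]={a,b}  FIRST[A]={a,b}  FIRST[B]={a,b}
round 3: — fixpoint
  FIRST[S]={a,b}  FIRST[A]={a,b}  FIRST[B]={a,b}

FIRST(A) = ["a", "b"]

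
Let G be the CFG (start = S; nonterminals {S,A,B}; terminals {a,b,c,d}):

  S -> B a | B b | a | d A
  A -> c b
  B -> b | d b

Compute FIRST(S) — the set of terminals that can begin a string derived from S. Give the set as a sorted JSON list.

FIRST iteration:
[1]
  A via A→c b: +{c}
  B via B→b: +{b}
  B via B→d b: +{d}
  S via S→B a: +{b,d}
  S via S→a: +{a}
  S: {a,b,d}  A: {c}  B: {b,d}
[2] — fixpoint
  S: {a,b,d}  A: {c}  B: {b,d}

FIRST(S) = ["a", "b", "d"]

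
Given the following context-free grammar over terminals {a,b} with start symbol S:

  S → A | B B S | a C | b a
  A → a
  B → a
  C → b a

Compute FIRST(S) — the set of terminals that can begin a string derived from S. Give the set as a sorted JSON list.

Compute FIRST by fixpoint:
round 1:
  A via A→a: +{a}
  B via B→a: +{a}
  C via C→b a: +{b}
  S via S→A: +{a}
  S via S→b a: +{b}
  S: {a,b}  A: {a}  B: {a}  C: {b}
round 2: done
  S: {a,b}  A: {a}  B: {a}  C: {b}

FIRST(S) = ["a", "b"]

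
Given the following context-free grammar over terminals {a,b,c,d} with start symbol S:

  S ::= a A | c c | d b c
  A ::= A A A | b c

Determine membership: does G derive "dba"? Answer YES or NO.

CNF form of G:
  S -> T1 T1 | T2 A | T3 X5
  A -> A X4 | T0 T1
  T0 -> b
  T1 -> c
  T2 -> a
  T3 -> d
  X4 -> A A
  X5 -> T0 T1

Fill CYK table bottom-up:
  T[0,0] 'd' = {T3}  orig:{}
  T[1,1] 'b' = {T0}  orig:{}
  T[2,2] 'a' = {T2}  orig:{}
  T[0,1] 'db' = ∅
  T[1,2] 'ba' = ∅
  T[0,2] 'dba' = ∅

S ∉ T[0,2] ⇒ NO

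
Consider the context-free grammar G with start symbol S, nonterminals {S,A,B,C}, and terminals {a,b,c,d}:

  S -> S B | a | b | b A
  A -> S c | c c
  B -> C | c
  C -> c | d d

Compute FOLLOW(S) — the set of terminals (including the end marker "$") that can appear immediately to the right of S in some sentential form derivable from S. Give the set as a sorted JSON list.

Compute FIRST by fixpoint:
round 1:
  A via A→c c: +{c}
  B via B→c: +{c}
  C via C→c: +{c}
  C via C→d d: +{d}
  S via S→a: +{a}
  S via S→b: +{b}
  S: {a,b}  A: {c}  B: {c}  C: {c,d}
round 2:
  A via A→S c: +{a,b}
  B via B→C: +{d}
  S: {a,b}  A: {a,b,c}  B: {c,d}  C: {c,d}
round 3: done
  S: {a,b}  A: {a,b,c}  B: {c,d}  C: {c,d}

FOLLOW sets:
FOLLOW(S) := {$}
pass 1:
  A→S c: FOLLOW(S) ⊇ FIRST(c) = {c}; new: +{c}
  S→S B: FOLLOW(S) ⊇ FIRST(B) = {c,d}; new: +{d}
  S→S B: FOLLOW(B) ⊇ FOLLOW(S) ⊇ {$,c,d}; new: +{$,c,d}
  S→b A: FOLLOW(A) ⊇ FOLLOW(S) ⊇ {$,c,d}; new: +{$,c,d}
  FOLLOW[S]={$,c,d}  FOLLOW[A]={$,c,d}  FOLLOW[B]={$,c,d}  FOLLOW[C]={}
pass 2:
  B→C: FOLLOW(C) ⊇ FOLLOW(B) ⊇ {$,c,d}; new: +{$,c,d}
  FOLLOW[S]={$,c,d}  FOLLOW[A]={$,c,d}  FOLLOW[B]={$,c,d}  FOLLOW[C]={$,c,d}
pass 3: (no change)
  FOLLOW[S]={$,c,d}  FOLLOW[A]={$,c,d}  FOLLOW[B]={$,c,d}  FOLLOW[C]={$,c,d}

FOLLOW(S) = ["$", "c", "d"]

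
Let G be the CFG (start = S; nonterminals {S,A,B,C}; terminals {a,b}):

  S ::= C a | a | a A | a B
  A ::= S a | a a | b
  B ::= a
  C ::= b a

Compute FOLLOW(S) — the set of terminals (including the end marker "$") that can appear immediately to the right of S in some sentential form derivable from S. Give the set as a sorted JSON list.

Compute FIRST by fixpoint:
round 1:
  A via A→a a: +{a}
  A via A→b: +{b}
  B via B→a: +{a}
  C via C→b a: +{b}
  S via S→C a: +{b}
  S via S→a: +{a}
  S: {a,b}  A: {a,b}  B: {a}  C: {b}
round 2: (stable)
  S: {a,b}  A: {a,b}  B: {a}  C: {b}

FOLLOW sets:
initialize: $ ∈ FOLLOW(S)
[1]
  A→S a: FOLLOW(S) ⊇ FIRST(a) = {a}; new: +{a}
  S→C a: FOLLOW(C) ⊇ FIRST(a) = {a}; new: +{a}
  S→a A: FOLLOW(A) ⊇ FOLLOW(S) ⊇ {$,a}; new: +{$,a}
  S→a B: FOLLOW(B) ⊇ FOLLOW(S) ⊇ {$,a}; new: +{$,a}
  FOLLOW(S)={$,a}  FOLLOW(A)={$,a}  FOLLOW(B)={$,a}  FOLLOW(C)={a}
[2] (stable)
  FOLLOW(S)={$,a}  FOLLOW(A)={$,a}  FOLLOW(B)={$,a}  FOLLOW(C)={a}

FOLLOW(S) = ["$", "a"]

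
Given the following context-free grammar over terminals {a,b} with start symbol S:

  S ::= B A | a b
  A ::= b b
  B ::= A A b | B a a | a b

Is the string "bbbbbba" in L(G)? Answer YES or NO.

Convert to CNF:
  S -> B A | T1 T0
  A -> T0 T0
  B -> A X2 | B X3 | T1 T0
  T0 -> b
  T1 -> a
  X2 -> A T0
  X3 -> T1 T1

CYK table (by increasing span):
  T[0,0] 'b' = {T0}  orig:{}
  T[1,1] 'b' = {T0}  orig:{}
  T[2,2] 'b' = {T0}  orig:{}
  T[3,3] 'b' = {T0}  orig:{}
  T[4,4] 'b' = {T0}  orig:{}
  T[5,5] 'b' = {T0}  orig:{}
  T[6,6] 'a' = {T1}  orig:{}
  T[0,1] 'bb' = {A}
  T[1,2] 'bb' = {A}
  T[2,3] 'bb' = {A}
  T[3,4] 'bb' = {A}
  T[4,5] 'bb' = {A}
  T[5,6] 'ba' = ∅
  T[0,2] 'bbb' = {X2}  orig:{}
  T[1,3] 'bbb' = {X2}  orig:{}
  T[2,4] 'bbb' = {X2}  orig:{}
  T[3,5] 'bbb' = {X2}  orig:{}
  T[4,6] 'bba' = ∅
  T[0,3] 'bbbb' = ∅
  T[1,4] 'bbbb' = ∅
  T[2,5] 'bbbb' = ∅
  T[3,6] 'bbba' = ∅
  T[0,4] 'bbbbb' = {B}
  T[1,5] 'bbbbb' = {B}
  T[2,6] 'bbbba' = ∅
  T[0,5] 'bbbbbb' = ∅
  T[1,6] 'bbbbba' = ∅
  T[0,6] 'bbbbbba' = ∅

S ∉ T[0,6] ⇒ NO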